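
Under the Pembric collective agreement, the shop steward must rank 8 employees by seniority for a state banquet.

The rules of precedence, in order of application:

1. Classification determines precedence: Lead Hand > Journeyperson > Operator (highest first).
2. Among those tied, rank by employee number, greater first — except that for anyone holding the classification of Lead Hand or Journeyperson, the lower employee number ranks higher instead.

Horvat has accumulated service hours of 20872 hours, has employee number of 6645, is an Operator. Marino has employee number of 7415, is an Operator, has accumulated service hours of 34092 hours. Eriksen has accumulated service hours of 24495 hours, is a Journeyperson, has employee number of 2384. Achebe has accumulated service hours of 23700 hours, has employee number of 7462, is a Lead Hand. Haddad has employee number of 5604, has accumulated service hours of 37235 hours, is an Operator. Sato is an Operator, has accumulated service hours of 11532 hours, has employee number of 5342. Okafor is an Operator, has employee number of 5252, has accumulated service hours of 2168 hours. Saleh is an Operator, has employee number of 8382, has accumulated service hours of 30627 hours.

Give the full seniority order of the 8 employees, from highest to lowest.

Achebe, Eriksen, Saleh, Marino, Horvat, Haddad, Sato, Okafor

By classification: Achebe (Lead Hand); then Eriksen (Journeyperson); then Saleh, Marino, Horvat, Haddad, Sato and Okafor (Operator).
Among Saleh, Marino, Horvat, Haddad, Sato and Okafor, by employee number (higher first): Saleh (8382) before Marino (7415) before Horvat (6645) before Haddad (5604) before Sato (5342) before Okafor (5252).
Full order: Achebe, Eriksen, Saleh, Marino, Horvat, Haddad, Sato, Okafor.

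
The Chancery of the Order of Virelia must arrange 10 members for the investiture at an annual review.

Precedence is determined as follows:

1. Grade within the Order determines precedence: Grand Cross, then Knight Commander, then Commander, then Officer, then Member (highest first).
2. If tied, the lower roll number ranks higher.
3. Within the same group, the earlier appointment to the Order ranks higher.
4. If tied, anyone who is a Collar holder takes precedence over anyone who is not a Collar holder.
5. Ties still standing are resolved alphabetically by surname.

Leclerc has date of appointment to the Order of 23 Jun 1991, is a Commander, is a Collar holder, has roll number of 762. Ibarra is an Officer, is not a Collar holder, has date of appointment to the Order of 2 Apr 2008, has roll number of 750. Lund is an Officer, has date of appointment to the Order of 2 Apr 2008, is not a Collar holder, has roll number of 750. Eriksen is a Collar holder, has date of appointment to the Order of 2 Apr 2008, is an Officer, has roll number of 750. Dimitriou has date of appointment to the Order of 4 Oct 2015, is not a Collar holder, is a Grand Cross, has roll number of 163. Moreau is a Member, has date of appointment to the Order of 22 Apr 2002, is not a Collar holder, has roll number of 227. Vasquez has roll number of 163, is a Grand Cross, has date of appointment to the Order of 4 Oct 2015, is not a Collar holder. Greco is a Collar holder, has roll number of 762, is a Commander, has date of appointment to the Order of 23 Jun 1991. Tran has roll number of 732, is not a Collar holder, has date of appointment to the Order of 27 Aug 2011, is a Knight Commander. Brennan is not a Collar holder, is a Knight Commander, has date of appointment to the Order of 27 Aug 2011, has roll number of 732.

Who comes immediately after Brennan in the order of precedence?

By grade within the Order: Dimitriou and Vasquez (Grand Cross); then Brennan and Tran (Knight Commander); then Greco and Leclerc (Commander); then Eriksen, Ibarra and Lund (Officer); then Moreau (Member).
Dimitriou and Vasquez both have roll number 163, so the next rule applies.
Dimitriou and Vasquez both have date of appointment to the Order 4 Oct 2015, so the next rule applies.
Dimitriou and Vasquez are each not a Collar holder, so the next rule applies.
Among Dimitriou and Vasquez, alphabetically by surname: Dimitriou before Vasquez.
Brennan and Tran both have roll number 732, so the next rule applies.
Brennan and Tran both have date of appointment to the Order 27 Aug 2011, so the next rule applies.
Brennan and Tran are each not a Collar holder, so the next rule applies.
Among Brennan and Tran, alphabetically by surname: Brennan before Tran.
Greco and Leclerc both have roll number 762, so the next rule applies.
Greco and Leclerc both have date of appointment to the Order 23 Jun 1991, so the next rule applies.
Greco and Leclerc are each a Collar holder, so the next rule applies.
Among Greco and Leclerc, alphabetically by surname: Greco before Leclerc.
Eriksen, Ibarra and Lund all have roll number 750, so the next rule applies.
Eriksen, Ibarra and Lund all have date of appointment to the Order 2 Apr 2008, so the next rule applies.
Among Eriksen, Ibarra and Lund, a Collar holder before not a Collar holder: Eriksen (a Collar holder) before Ibarra and Lund (not a Collar holder).
Among Ibarra and Lund, alphabetically by surname: Ibarra before Lund.
Order: Dimitriou, Vasquez, Brennan, Tran, Greco, Leclerc, Eriksen, Ibarra, Lund, Moreau.

Tran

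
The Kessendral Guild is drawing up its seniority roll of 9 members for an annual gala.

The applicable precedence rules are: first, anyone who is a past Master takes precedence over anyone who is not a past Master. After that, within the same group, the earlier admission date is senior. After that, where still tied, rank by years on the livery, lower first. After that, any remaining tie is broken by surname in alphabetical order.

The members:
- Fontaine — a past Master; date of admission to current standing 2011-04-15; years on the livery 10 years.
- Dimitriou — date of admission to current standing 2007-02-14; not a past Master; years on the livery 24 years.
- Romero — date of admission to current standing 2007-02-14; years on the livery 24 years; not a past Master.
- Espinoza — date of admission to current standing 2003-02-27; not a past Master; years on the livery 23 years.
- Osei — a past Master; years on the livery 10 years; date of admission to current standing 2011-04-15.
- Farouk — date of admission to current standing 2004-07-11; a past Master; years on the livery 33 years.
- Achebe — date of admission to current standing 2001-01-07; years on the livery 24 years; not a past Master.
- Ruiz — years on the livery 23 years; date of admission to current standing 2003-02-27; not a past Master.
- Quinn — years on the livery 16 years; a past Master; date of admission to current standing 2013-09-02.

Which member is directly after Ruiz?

By the first rule: Farouk, Fontaine, Osei and Quinn (each a past Master); then Achebe, Espinoza, Ruiz, Dimitriou and Romero (each not a past Master).
Among Farouk, Fontaine, Osei and Quinn, by date of admission to current standing (earlier first): Farouk (2004-07-11) before Fontaine and Osei (2011-04-15) before Quinn (2013-09-02).
Fontaine and Osei both have years on the livery 10 years, so the next rule applies.
Among Fontaine and Osei, alphabetically by surname: Fontaine before Osei.
Among Achebe, Espinoza, Ruiz, Dimitriou and Romero, by date of admission to current standing (earlier first): Achebe (2001-01-07) before Espinoza and Ruiz (2003-02-27) before Dimitriou and Romero (2007-02-14).
Espinoza and Ruiz both have years on the livery 23 years, so the next rule applies.
Among Espinoza and Ruiz, alphabetically by surname: Espinoza before Ruiz.
Dimitriou and Romero both have years on the livery 24 years, so the next rule applies.
Among Dimitriou and Romero, alphabetically by surname: Dimitriou before Romero.
Order: Farouk, Fontaine, Osei, Quinn, Achebe, Espinoza, Ruiz, Dimitriou, Romero.

Dimitriou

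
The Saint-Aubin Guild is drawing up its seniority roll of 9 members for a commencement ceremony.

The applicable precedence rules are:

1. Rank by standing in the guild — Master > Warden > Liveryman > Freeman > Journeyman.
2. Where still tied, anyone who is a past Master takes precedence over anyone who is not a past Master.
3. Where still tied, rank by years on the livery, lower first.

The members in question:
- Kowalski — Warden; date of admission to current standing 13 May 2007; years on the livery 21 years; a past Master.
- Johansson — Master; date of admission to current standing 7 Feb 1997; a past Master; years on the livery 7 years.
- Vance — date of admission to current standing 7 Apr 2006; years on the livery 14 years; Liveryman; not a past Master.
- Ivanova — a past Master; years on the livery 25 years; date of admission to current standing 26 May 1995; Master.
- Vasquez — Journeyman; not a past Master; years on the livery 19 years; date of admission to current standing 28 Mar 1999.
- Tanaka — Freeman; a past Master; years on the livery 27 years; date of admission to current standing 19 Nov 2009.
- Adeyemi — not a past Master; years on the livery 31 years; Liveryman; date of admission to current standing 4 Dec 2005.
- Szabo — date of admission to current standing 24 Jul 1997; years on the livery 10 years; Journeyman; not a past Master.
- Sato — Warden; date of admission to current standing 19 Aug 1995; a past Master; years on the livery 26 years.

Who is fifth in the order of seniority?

By standing in the guild: Johansson and Ivanova (Master); then Kowalski and Sato (Warden); then Vance and Adeyemi (Liveryman); then Tanaka (Freeman); then Szabo and Vasquez (Journeyman).
Johansson and Ivanova are each a past Master, so the next rule applies.
Among Johansson and Ivanova, by years on the livery (lower first): Johansson (7 years) before Ivanova (25 years).
Kowalski and Sato are each a past Master, so the next rule applies.
Among Kowalski and Sato, by years on the livery (lower first): Kowalski (21 years) before Sato (26 years).
Vance and Adeyemi are each not a past Master, so the next rule applies.
Among Vance and Adeyemi, by years on the livery (lower first): Vance (14 years) before Adeyemi (31 years).
Szabo and Vasquez are each not a past Master, so the next rule applies.
Among Szabo and Vasquez, by years on the livery (lower first): Szabo (10 years) before Vasquez (19 years).
Order: Johansson, Ivanova, Kowalski, Sato, Vance, Adeyemi, Tanaka, Szabo, Vasquez.

Vance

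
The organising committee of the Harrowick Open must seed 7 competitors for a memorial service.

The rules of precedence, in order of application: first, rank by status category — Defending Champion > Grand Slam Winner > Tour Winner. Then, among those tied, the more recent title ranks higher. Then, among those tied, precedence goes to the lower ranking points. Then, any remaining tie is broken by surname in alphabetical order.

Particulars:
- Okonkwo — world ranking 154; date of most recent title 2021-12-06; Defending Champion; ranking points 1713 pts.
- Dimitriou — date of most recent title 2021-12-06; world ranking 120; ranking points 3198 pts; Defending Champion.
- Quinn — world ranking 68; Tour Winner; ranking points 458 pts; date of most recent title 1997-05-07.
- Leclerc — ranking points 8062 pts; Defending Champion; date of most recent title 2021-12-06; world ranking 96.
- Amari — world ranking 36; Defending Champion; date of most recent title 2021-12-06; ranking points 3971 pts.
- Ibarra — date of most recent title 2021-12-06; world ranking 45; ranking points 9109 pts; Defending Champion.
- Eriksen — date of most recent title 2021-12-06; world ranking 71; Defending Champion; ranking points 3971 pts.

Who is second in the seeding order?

Dimitriou

By status category: Okonkwo, Dimitriou, Amari, Eriksen, Leclerc and Ibarra (Defending Champion); then Quinn (Tour Winner).
Okonkwo, Dimitriou, Amari, Eriksen, Leclerc and Ibarra all have date of most recent title 2021-12-06, so the next rule applies.
Among Okonkwo, Dimitriou, Amari, Eriksen, Leclerc and Ibarra, by ranking points (lower first): Okonkwo (1713 pts) before Dimitriou (3198 pts) before Amari and Eriksen (3971 pts) before Leclerc (8062 pts) before Ibarra (9109 pts).
Among Amari and Eriksen, alphabetically by surname: Amari before Eriksen.
Order: Okonkwo, Dimitriou, Amari, Eriksen, Leclerc, Ibarra, Quinn.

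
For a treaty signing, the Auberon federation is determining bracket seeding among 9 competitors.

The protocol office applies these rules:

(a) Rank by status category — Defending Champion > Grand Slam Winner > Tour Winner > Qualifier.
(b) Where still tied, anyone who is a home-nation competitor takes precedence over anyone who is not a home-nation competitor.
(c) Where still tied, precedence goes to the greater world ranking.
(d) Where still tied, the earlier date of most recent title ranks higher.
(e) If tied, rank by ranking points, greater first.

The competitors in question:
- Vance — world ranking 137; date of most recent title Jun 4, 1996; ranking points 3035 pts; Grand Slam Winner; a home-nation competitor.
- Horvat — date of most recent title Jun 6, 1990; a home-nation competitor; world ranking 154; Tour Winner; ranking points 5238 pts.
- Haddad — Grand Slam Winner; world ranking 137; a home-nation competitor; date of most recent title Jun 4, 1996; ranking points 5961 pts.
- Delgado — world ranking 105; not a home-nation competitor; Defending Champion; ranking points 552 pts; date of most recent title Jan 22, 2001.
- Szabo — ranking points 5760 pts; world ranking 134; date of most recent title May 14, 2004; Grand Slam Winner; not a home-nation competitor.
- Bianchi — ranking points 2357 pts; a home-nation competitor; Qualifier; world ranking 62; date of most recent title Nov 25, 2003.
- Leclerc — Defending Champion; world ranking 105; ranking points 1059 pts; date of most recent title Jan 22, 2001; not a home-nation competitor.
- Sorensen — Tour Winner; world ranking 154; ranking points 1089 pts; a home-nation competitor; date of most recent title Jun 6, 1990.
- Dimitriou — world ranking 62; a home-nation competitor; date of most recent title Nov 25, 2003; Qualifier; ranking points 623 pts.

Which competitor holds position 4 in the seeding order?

Vance

By status category: Leclerc and Delgado (Defending Champion); then Haddad, Vance and Szabo (Grand Slam Winner); then Horvat and Sorensen (Tour Winner); then Bianchi and Dimitriou (Qualifier).
Leclerc and Delgado are each not a home-nation competitor, so the next rule applies.
Leclerc and Delgado both have world ranking 105, so the next rule applies.
Leclerc and Delgado both have date of most recent title Jan 22, 2001, so the next rule applies.
Among Leclerc and Delgado, by ranking points (higher first): Leclerc (1059 pts) before Delgado (552 pts).
Among Haddad, Vance and Szabo, a home-nation competitor before not a home-nation competitor: Haddad and Vance (a home-nation competitor) before Szabo (not a home-nation competitor).
Haddad and Vance both have world ranking 137, so the next rule applies.
Haddad and Vance both have date of most recent title Jun 4, 1996, so the next rule applies.
Among Haddad and Vance, by ranking points (higher first): Haddad (5961 pts) before Vance (3035 pts).
Horvat and Sorensen are each a home-nation competitor, so the next rule applies.
Horvat and Sorensen both have world ranking 154, so the next rule applies.
Horvat and Sorensen both have date of most recent title Jun 6, 1990, so the next rule applies.
Among Horvat and Sorensen, by ranking points (higher first): Horvat (5238 pts) before Sorensen (1089 pts).
Bianchi and Dimitriou are each a home-nation competitor, so the next rule applies.
Bianchi and Dimitriou both have world ranking 62, so the next rule applies.
Bianchi and Dimitriou both have date of most recent title Nov 25, 2003, so the next rule applies.
Among Bianchi and Dimitriou, by ranking points (higher first): Bianchi (2357 pts) before Dimitriou (623 pts).
Order: Leclerc, Delgado, Haddad, Vance, Szabo, Horvat, Sorensen, Bianchi, Dimitriou.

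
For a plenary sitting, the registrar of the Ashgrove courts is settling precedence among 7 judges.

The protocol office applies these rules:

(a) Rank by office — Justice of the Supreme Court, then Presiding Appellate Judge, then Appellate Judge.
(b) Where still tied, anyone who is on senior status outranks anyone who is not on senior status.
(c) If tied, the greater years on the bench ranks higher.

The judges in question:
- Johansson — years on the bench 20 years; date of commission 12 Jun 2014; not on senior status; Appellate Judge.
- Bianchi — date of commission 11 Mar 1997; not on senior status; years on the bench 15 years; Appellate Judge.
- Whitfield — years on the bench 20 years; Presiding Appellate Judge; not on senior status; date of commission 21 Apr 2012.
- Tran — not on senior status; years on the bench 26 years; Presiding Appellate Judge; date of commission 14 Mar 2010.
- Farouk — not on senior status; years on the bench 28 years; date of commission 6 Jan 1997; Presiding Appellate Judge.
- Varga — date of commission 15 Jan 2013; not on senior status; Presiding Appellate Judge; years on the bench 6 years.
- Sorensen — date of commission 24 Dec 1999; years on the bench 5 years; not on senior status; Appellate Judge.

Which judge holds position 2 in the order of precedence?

Tran

By office: Farouk, Tran, Whitfield and Varga (Presiding Appellate Judge); then Johansson, Bianchi and Sorensen (Appellate Judge).
Farouk, Tran, Whitfield and Varga are each not on senior status, so the next rule applies.
Among Farouk, Tran, Whitfield and Varga, by years on the bench (higher first): Farouk (28 years) before Tran (26 years) before Whitfield (20 years) before Varga (6 years).
Johansson, Bianchi and Sorensen are each not on senior status, so the next rule applies.
Among Johansson, Bianchi and Sorensen, by years on the bench (higher first): Johansson (20 years) before Bianchi (15 years) before Sorensen (5 years).
Order: Farouk, Tran, Whitfield, Varga, Johansson, Bianchi, Sorensen.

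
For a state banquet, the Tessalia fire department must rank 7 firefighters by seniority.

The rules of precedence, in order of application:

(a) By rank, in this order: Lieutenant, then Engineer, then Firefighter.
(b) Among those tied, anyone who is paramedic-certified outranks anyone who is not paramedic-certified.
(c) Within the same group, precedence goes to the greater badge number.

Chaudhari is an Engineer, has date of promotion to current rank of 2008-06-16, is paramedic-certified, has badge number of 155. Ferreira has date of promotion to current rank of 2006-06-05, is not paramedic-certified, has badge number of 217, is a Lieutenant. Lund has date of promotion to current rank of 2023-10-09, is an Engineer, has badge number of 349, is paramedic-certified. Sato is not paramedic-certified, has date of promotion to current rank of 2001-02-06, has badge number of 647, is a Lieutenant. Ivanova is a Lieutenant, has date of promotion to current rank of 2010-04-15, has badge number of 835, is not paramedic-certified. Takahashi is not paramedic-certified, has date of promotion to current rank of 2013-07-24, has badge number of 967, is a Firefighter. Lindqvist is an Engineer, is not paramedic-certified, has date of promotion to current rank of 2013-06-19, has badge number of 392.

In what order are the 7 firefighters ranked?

By rank: Ivanova, Sato and Ferreira (Lieutenant); then Lund, Chaudhari and Lindqvist (Engineer); then Takahashi (Firefighter).
Ivanova, Sato and Ferreira are each not paramedic-certified, so the next rule applies.
Among Ivanova, Sato and Ferreira, by badge number (higher first): Ivanova (835) before Sato (647) before Ferreira (217).
Among Lund, Chaudhari and Lindqvist, paramedic-certified before not paramedic-certified: Lund and Chaudhari (paramedic-certified) before Lindqvist (not paramedic-certified).
Among Lund and Chaudhari, by badge number (higher first): Lund (349) before Chaudhari (155).
Full order: Ivanova, Sato, Ferreira, Lund, Chaudhari, Lindqvist, Takahashi.

Ivanova, Sato, Ferreira, Lund, Chaudhari, Lindqvist, Takahashi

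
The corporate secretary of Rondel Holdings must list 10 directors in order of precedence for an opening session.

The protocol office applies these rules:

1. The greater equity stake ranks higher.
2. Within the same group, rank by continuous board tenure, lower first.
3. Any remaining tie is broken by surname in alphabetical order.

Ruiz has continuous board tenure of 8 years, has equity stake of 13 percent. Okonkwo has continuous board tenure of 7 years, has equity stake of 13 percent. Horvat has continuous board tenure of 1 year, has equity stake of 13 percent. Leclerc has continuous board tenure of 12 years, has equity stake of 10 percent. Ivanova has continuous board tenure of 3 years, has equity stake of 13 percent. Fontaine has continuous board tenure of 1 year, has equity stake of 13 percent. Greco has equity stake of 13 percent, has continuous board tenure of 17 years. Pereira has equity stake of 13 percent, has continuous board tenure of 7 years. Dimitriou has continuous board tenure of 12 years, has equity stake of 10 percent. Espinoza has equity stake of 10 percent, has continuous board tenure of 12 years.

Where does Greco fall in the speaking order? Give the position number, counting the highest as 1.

By equity stake (higher first): Fontaine, Horvat, Ivanova, Okonkwo, Pereira, Ruiz and Greco (each 13 percent); then Dimitriou, Espinoza and Leclerc (each 10 percent).
Among Fontaine, Horvat, Ivanova, Okonkwo, Pereira, Ruiz and Greco, by continuous board tenure (lower first): Fontaine and Horvat (1 year) before Ivanova (3 years) before Okonkwo and Pereira (7 years) before Ruiz (8 years) before Greco (17 years).
Among Fontaine and Horvat, alphabetically by surname: Fontaine before Horvat.
Among Okonkwo and Pereira, alphabetically by surname: Okonkwo before Pereira.
Dimitriou, Espinoza and Leclerc all have continuous board tenure 12 years, so the next rule applies.
Among Dimitriou, Espinoza and Leclerc, alphabetically by surname: Dimitriou before Espinoza before Leclerc.
Order: Fontaine, Horvat, Ivanova, Okonkwo, Pereira, Ruiz, Greco, Dimitriou, Espinoza, Leclerc. So position 7.

7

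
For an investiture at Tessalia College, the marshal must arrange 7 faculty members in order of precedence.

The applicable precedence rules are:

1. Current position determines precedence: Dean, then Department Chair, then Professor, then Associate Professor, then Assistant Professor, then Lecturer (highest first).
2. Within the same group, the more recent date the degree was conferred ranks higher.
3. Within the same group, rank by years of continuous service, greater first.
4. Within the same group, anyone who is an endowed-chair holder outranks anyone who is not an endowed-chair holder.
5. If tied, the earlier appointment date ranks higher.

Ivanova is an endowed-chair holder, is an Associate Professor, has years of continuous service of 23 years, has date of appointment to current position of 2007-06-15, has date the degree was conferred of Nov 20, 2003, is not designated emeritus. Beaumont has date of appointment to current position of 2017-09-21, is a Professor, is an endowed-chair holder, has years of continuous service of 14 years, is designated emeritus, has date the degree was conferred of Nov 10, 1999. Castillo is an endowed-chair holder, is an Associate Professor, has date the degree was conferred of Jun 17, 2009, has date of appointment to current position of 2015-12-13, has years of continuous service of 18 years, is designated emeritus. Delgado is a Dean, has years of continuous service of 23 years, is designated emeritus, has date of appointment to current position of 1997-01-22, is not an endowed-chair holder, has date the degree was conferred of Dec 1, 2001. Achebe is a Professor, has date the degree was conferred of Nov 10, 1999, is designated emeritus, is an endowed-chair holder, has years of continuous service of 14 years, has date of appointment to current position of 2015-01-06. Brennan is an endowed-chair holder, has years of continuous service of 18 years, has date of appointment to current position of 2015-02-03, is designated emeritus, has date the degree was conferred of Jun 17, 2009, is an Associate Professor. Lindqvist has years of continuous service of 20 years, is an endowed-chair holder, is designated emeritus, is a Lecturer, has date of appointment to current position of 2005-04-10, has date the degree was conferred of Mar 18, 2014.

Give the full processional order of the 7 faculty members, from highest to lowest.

By current position: Delgado (Dean); then Achebe and Beaumont (Professor); then Brennan, Castillo and Ivanova (Associate Professor); then Lindqvist (Lecturer).
Achebe and Beaumont both have date the degree was conferred Nov 10, 1999, so the next rule applies.
Achebe and Beaumont both have years of continuous service 14 years, so the next rule applies.
Achebe and Beaumont are each an endowed-chair holder, so the next rule applies.
Among Achebe and Beaumont, by date of appointment to current position (earlier first): Achebe (2015-01-06) before Beaumont (2017-09-21).
Among Brennan, Castillo and Ivanova, by date the degree was conferred (later first): Brennan and Castillo (Jun 17, 2009) before Ivanova (Nov 20, 2003).
Brennan and Castillo both have years of continuous service 18 years, so the next rule applies.
Brennan and Castillo are each an endowed-chair holder, so the next rule applies.
Among Brennan and Castillo, by date of appointment to current position (earlier first): Brennan (2015-02-03) before Castillo (2015-12-13).
Full order: Delgado, Achebe, Beaumont, Brennan, Castillo, Ivanova, Lindqvist.

Delgado, Achebe, Beaumont, Brennan, Castillo, Ivanova, Lindqvist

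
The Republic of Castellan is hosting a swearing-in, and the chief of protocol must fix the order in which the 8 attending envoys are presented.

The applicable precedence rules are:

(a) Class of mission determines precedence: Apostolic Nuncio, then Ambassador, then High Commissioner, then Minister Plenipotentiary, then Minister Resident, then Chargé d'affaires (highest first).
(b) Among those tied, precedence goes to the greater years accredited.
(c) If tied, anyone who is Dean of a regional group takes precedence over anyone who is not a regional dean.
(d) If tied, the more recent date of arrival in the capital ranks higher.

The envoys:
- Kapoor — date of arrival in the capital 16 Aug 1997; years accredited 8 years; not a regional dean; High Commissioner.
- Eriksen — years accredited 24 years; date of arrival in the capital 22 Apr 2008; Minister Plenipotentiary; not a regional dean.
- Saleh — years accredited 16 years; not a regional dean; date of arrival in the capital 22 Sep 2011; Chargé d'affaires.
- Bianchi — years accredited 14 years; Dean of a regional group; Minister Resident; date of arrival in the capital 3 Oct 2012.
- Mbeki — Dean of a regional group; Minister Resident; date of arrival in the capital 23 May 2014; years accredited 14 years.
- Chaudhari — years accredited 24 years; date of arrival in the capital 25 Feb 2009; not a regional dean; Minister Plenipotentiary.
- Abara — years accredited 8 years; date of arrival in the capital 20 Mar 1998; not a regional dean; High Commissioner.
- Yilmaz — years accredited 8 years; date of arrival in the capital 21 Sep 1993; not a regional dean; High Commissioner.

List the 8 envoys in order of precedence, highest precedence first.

By class of mission: Abara, Kapoor and Yilmaz (High Commissioner); then Chaudhari and Eriksen (Minister Plenipotentiary); then Mbeki and Bianchi (Minister Resident); then Saleh (Chargé d'affaires).
Abara, Kapoor and Yilmaz all have years accredited 8 years, so the next rule applies.
Abara, Kapoor and Yilmaz are each not a regional dean, so the next rule applies.
Among Abara, Kapoor and Yilmaz, by date of arrival in the capital (later first): Abara (20 Mar 1998) before Kapoor (16 Aug 1997) before Yilmaz (21 Sep 1993).
Chaudhari and Eriksen both have years accredited 24 years, so the next rule applies.
Chaudhari and Eriksen are each not a regional dean, so the next rule applies.
Among Chaudhari and Eriksen, by date of arrival in the capital (later first): Chaudhari (25 Feb 2009) before Eriksen (22 Apr 2008).
Mbeki and Bianchi both have years accredited 14 years, so the next rule applies.
Mbeki and Bianchi are each Dean of a regional group, so the next rule applies.
Among Mbeki and Bianchi, by date of arrival in the capital (later first): Mbeki (23 May 2014) before Bianchi (3 Oct 2012).
Full order: Abara, Kapoor, Yilmaz, Chaudhari, Eriksen, Mbeki, Bianchi, Saleh.

Abara, Kapoor, Yilmaz, Chaudhari, Eriksen, Mbeki, Bianchi, Saleh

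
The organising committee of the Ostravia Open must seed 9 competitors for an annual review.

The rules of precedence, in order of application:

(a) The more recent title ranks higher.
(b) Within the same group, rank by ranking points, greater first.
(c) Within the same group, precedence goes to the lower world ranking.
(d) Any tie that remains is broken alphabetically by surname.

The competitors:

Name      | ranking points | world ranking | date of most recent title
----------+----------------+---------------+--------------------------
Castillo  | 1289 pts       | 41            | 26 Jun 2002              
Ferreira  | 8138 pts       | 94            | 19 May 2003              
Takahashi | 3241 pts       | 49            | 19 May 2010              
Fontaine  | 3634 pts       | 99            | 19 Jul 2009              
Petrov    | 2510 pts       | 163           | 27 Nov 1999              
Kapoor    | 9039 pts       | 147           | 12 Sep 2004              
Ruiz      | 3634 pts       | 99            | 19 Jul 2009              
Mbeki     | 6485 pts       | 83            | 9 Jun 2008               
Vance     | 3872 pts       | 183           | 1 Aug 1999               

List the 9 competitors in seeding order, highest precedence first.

Takahashi, Fontaine, Ruiz, Mbeki, Kapoor, Ferreira, Castillo, Petrov, Vance

By date of most recent title (later first): Takahashi (19 May 2010); then Fontaine and Ruiz (both 19 Jul 2009); then Mbeki (9 Jun 2008); then Kapoor (12 Sep 2004); then Ferreira (19 May 2003); then Castillo (26 Jun 2002); then Petrov (27 Nov 1999); then Vance (1 Aug 1999).
Fontaine and Ruiz both have ranking points 3634 pts, so the next rule applies.
Fontaine and Ruiz both have world ranking 99, so the next rule applies.
Among Fontaine and Ruiz, alphabetically by surname: Fontaine before Ruiz.
Full order: Takahashi, Fontaine, Ruiz, Mbeki, Kapoor, Ferreira, Castillo, Petrov, Vance.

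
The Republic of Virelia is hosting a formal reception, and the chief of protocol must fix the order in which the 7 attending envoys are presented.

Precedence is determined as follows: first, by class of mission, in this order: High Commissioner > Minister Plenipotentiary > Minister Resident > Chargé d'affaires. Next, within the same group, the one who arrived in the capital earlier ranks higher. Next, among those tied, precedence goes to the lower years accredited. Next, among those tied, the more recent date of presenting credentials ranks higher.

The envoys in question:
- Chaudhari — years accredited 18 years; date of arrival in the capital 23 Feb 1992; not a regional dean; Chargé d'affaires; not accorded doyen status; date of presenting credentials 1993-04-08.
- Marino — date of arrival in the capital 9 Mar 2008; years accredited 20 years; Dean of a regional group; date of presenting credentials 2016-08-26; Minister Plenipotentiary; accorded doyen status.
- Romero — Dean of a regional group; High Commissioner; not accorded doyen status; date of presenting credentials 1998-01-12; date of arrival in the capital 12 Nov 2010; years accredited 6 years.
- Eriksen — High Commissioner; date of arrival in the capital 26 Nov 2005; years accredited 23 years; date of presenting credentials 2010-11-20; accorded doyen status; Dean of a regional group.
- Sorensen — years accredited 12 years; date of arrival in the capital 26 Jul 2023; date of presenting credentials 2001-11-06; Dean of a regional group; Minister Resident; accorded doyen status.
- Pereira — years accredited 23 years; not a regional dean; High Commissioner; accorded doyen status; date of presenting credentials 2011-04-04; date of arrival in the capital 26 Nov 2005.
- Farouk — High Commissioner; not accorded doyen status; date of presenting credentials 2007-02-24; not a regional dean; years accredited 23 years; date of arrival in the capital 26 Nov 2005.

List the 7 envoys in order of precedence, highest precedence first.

By class of mission: Pereira, Eriksen, Farouk and Romero (High Commissioner); then Marino (Minister Plenipotentiary); then Sorensen (Minister Resident); then Chaudhari (Chargé d'affaires).
Among Pereira, Eriksen, Farouk and Romero, by date of arrival in the capital (earlier first): Pereira, Eriksen and Farouk (26 Nov 2005) before Romero (12 Nov 2010).
Pereira, Eriksen and Farouk all have years accredited 23 years, so the next rule applies.
Among Pereira, Eriksen and Farouk, by date of presenting credentials (later first): Pereira (2011-04-04) before Eriksen (2010-11-20) before Farouk (2007-02-24).
Full order: Pereira, Eriksen, Farouk, Romero, Marino, Sorensen, Chaudhari.

Pereira, Eriksen, Farouk, Romero, Marino, Sorensen, Chaudhari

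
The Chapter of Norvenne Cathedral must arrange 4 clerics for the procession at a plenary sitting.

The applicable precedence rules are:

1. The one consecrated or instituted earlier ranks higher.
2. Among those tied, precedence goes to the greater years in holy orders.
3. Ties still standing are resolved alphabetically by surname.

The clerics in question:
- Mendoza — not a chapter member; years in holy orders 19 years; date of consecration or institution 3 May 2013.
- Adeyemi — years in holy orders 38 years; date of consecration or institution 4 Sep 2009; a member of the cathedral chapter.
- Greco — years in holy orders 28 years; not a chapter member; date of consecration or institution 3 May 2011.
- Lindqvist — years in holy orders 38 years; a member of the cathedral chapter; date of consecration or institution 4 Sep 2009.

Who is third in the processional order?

Greco

By date of consecration or institution (earlier first): Adeyemi and Lindqvist (both 4 Sep 2009); then Greco (3 May 2011); then Mendoza (3 May 2013).
Adeyemi and Lindqvist both have years in holy orders 38 years, so the next rule applies.
Among Adeyemi and Lindqvist, alphabetically by surname: Adeyemi before Lindqvist.
Order: Adeyemi, Lindqvist, Greco, Mendoza.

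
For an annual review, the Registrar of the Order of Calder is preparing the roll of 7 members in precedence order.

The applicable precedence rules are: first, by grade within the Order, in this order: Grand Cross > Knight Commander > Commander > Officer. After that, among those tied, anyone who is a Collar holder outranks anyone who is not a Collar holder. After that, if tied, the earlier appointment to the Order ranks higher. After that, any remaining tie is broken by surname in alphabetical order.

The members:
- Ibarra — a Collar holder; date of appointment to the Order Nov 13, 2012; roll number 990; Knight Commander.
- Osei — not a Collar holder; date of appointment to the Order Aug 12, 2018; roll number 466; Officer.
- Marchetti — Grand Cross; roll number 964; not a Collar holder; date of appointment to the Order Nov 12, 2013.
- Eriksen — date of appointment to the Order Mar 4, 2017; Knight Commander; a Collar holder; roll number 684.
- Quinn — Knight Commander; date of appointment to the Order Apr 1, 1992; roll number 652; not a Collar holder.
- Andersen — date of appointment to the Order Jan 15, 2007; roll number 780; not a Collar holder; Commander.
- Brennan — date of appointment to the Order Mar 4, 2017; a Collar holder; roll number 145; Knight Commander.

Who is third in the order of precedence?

Brennan

By grade within the Order: Marchetti (Grand Cross); then Ibarra, Brennan, Eriksen and Quinn (Knight Commander); then Andersen (Commander); then Osei (Officer).
Among Ibarra, Brennan, Eriksen and Quinn, a Collar holder before not a Collar holder: Ibarra, Brennan and Eriksen (a Collar holder) before Quinn (not a Collar holder).
Among Ibarra, Brennan and Eriksen, by date of appointment to the Order (earlier first): Ibarra (Nov 13, 2012) before Brennan and Eriksen (Mar 4, 2017).
Among Brennan and Eriksen, alphabetically by surname: Brennan before Eriksen.
Order: Marchetti, Ibarra, Brennan, Eriksen, Quinn, Andersen, Osei.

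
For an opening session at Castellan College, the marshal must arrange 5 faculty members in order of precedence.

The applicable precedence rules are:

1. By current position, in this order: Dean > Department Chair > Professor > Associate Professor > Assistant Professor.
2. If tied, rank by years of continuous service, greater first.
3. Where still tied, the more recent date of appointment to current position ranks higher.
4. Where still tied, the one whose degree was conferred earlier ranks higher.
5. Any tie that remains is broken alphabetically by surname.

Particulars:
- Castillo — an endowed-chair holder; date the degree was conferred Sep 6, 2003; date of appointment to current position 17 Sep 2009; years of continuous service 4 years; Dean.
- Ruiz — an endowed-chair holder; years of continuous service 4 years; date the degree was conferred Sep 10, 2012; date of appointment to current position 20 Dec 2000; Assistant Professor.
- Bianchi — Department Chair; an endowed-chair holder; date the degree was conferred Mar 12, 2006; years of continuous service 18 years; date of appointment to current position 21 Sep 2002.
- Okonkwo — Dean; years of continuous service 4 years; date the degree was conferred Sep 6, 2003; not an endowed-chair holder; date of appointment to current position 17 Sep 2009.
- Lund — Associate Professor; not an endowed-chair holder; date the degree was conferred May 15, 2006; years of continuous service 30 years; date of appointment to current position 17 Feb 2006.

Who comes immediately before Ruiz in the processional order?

By current position: Castillo and Okonkwo (Dean); then Bianchi (Department Chair); then Lund (Associate Professor); then Ruiz (Assistant Professor).
Castillo and Okonkwo both have years of continuous service 4 years, so the next rule applies.
Castillo and Okonkwo both have date of appointment to current position 17 Sep 2009, so the next rule applies.
Castillo and Okonkwo both have date the degree was conferred Sep 6, 2003, so the next rule applies.
Among Castillo and Okonkwo, alphabetically by surname: Castillo before Okonkwo.
Order: Castillo, Okonkwo, Bianchi, Lund, Ruiz.

Lund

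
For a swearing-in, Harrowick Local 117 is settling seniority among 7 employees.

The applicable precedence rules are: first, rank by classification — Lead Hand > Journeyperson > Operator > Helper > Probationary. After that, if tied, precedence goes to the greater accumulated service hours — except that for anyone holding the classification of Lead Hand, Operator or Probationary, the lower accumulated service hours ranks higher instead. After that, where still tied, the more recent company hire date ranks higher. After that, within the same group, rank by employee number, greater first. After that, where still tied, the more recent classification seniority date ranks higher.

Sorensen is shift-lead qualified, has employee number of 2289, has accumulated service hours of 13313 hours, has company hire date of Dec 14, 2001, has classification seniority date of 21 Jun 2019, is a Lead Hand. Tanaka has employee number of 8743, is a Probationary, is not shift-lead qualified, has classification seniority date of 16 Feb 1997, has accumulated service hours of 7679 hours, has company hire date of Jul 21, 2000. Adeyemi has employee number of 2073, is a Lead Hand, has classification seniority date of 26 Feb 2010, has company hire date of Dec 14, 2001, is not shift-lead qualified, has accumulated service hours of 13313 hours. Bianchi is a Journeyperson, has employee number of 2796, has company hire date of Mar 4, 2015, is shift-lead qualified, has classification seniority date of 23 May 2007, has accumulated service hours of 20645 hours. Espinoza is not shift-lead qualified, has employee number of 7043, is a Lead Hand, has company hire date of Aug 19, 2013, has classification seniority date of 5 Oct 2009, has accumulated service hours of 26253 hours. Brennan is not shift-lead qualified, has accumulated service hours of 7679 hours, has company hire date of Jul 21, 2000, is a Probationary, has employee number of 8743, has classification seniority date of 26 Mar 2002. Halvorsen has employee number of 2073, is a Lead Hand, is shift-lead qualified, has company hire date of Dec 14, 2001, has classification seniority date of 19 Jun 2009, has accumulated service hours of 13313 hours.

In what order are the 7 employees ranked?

Sorensen, Adeyemi, Halvorsen, Espinoza, Bianchi, Brennan, Tanaka

By classification: Sorensen, Adeyemi, Halvorsen and Espinoza (Lead Hand); then Bianchi (Journeyperson); then Brennan and Tanaka (Probationary).
Among Sorensen, Adeyemi, Halvorsen and Espinoza, by accumulated service hours (lower first) (reversed rule for this group): Sorensen, Adeyemi and Halvorsen (13313 hours) before Espinoza (26253 hours).
Sorensen, Adeyemi and Halvorsen all have company hire date Dec 14, 2001, so the next rule applies.
Among Sorensen, Adeyemi and Halvorsen, by employee number (higher first): Sorensen (2289) before Adeyemi and Halvorsen (2073).
Among Adeyemi and Halvorsen, by classification seniority date (later first): Adeyemi (26 Feb 2010) before Halvorsen (19 Jun 2009).
Brennan and Tanaka both have accumulated service hours 7679 hours, so the next rule applies.
Brennan and Tanaka both have company hire date Jul 21, 2000, so the next rule applies.
Brennan and Tanaka both have employee number 8743, so the next rule applies.
Among Brennan and Tanaka, by classification seniority date (later first): Brennan (26 Mar 2002) before Tanaka (16 Feb 1997).
Full order: Sorensen, Adeyemi, Halvorsen, Espinoza, Bianchi, Brennan, Tanaka.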